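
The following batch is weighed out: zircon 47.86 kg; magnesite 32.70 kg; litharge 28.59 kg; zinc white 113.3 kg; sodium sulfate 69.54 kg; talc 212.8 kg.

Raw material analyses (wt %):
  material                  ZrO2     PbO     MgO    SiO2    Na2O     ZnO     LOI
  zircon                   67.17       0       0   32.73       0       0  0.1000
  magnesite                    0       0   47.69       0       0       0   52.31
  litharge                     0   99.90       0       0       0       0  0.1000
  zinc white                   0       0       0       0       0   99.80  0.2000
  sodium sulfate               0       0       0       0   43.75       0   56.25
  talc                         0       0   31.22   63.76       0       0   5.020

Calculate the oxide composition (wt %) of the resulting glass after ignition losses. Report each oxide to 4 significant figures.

Glass mass = 437.6 kg (batch 504.8 − LOI 67.21).
Composition: ZrO2 7.347%, PbO 6.527%, MgO 18.75%, SiO2 34.59%, Na2O 6.953%, ZnO 25.84%

Each numeric step carries full precision at every stage. Intermediates are displayed, rounded to 4 significant digits, in the working. A single rounding completes every reported result. The derived quantities, which include the totals, the yield, six oxide percentages, glass mass, ignition loss, are carried at full float precision, as quoted within question or answer, using the weight values per 437.6 kg of glass.
What the batch supplies per oxide:
  ZrO2: 47.86·0.6717 = 32.15 kg
  PbO: 28.59·0.9990 = 28.56 kg
  MgO: 32.70·0.4769 + 212.8·0.3122 = 82.03 kg
  SiO2: 47.86·0.3273 + 212.8·0.6376 = 151.3 kg
  Na2O: 69.54·0.4375 = 30.42 kg
  ZnO: 113.3·0.9980 = 113.1 kg
LOI: 47.86·0.001000 + 32.70·0.5231 + 28.59·0.001000 + 113.3·0.002000 + 69.54·0.5625 + 212.8·0.05020 = 67.21 kg
The glass mass, total less LOI, = 504.8 − 67.21 = 437.6 kg (equal to the oxide-mass sum)
each wt % is 100 × oxide ÷ glass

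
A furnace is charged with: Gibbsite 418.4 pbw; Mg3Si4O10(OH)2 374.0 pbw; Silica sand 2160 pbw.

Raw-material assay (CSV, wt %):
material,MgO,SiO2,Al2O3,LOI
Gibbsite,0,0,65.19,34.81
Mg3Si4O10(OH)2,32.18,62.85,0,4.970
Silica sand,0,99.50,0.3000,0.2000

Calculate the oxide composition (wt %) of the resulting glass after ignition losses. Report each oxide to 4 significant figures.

Glass mass = 2784 pbw (batch 2952 − LOI 168.6).
Composition: MgO 4.323%, SiO2 85.65%, Al2O3 10.03%

Mid-chain values are printed (rounded to four significant figures) between the steps; every computation maintains full precision all the way through; a single rounding finalizes every reported value — all derived quantities, including ignition loss, the yield, net glass mass, the three compositions, totals, are recomputed from the batch weights per 2784 pbw of glass at full float precision, as given in the problem or answer text.
Delivered oxide masses:
  MgO: 374.0·0.3218 = 120.4 pbw
  SiO2: 374.0·0.6285 + 2160·0.9950 = 2384 pbw
  Al2O3: 418.4·0.6519 + 2160·0.003000 = 279.2 pbw
LOI: 418.4·0.3481 + 374.0·0.04970 + 2160·0.002000 = 168.6 pbw
batch − LOI leaves glass = 2952 − 168.6 = 2784 pbw (the oxide masses sum to this)
wt % = oxide mass / glass mass × 100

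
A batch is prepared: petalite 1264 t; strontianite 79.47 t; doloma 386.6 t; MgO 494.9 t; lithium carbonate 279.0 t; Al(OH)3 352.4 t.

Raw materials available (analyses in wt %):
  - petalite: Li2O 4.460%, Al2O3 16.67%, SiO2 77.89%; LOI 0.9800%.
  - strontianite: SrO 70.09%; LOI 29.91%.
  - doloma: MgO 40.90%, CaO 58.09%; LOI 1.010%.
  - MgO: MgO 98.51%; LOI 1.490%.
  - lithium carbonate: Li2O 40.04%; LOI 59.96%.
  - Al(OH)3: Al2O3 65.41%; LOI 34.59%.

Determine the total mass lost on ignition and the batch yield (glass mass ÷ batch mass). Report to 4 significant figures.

Every computation carries full precision from start to finish; intermediates are displayed, with 4-significant-figure rounding, as written — every reported figure is rounded only once — all derived quantities are computed starting from the weights at 2520 t of glass at full precision (glass mass, the six compositions, LOI, the yield, totals) as they appear in either problem or answer.
Material-by-material LOI:
  petalite: 1264 × 0.009800 = 12.39 t
  strontianite: 79.47 × 0.2991 = 23.77 t
  doloma: 386.6 × 0.01010 = 3.905 t
  MgO: 494.9 × 0.01490 = 7.374 t
  lithium carbonate: 279.0 × 0.5996 = 167.3 t
  Al(OH)3: 352.4 × 0.3459 = 121.9 t
Total LOI = 336.6 t
Glass = batch − LOI = 2856 − 336.6 = 2520 t

LOI loss = 336.6 t; glass = 2520 t; yield = 88.22%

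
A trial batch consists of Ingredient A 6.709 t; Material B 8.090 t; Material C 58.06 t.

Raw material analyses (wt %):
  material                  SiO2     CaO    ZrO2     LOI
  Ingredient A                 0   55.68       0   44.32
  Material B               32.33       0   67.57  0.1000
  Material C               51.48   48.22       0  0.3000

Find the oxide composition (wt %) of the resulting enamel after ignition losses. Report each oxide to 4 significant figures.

Every computation runs at exact precision from first step to last; the intermediate values are printed, rounded to 4 significant figures, in the working — a single rounding produces each reported result. The derived quantities (net glass mass, the yield, the three compositions, LOI, totals) are recomputed at full precision starting from the weights at 69.70 t of glass as set out in either problem or answer.
Oxide-by-oxide delivered mass:
  SiO2: 8.090·0.3233 + 58.06·0.5148 = 32.50 t
  CaO: 6.709·0.5568 + 58.06·0.4822 = 31.73 t
  ZrO2: 8.090·0.6757 = 5.466 t
LOI: 6.709·0.4432 + 8.090·0.001000 + 58.06·0.003000 = 3.156 t
Glass mass = batch − LOI = 72.86 − 3.156 = 69.70 t (equal to the oxide-mass sum)
wt % = 100 × oxide mass / glass mass

Glass mass = 69.70 t (batch 72.86 − LOI 3.156).
Composition: SiO2 46.63%, CaO 45.52%, ZrO2 7.842%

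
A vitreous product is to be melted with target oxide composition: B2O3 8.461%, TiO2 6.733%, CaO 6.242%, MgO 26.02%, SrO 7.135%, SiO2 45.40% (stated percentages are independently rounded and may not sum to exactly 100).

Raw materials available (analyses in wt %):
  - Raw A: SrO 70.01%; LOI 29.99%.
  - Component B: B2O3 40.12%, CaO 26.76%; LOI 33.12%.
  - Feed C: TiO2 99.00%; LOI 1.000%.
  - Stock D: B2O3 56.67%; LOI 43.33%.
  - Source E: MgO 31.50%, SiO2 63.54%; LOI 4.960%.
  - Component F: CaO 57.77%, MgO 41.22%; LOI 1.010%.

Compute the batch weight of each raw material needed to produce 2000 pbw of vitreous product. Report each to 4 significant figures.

Batch per 2000 pbw vitreous product:
  Raw A: 203.8 pbw
  Component B: 98.55 pbw
  Feed C: 136.0 pbw
  Stock D: 228.8 pbw
  Source E: 1429 pbw
  Component F: 170.4 pbw
Total batch = 2267 pbw; LOI loss = 266.9 pbw; yield = 88.23%

Full precision is carried throughout. Intermediates appear with 4-significant-figure rounding in the working — every reported number carries a single rounding — derived quantities are carried at exact precision (totals, ignition loss, yield, the six compositions, net glass mass) starting from the weights at 2000 pbw of glass as given in problem or answer.
Per-oxide target masses for 2000 pbw vitreous product:
  B2O3: 8.461% × 2000 = 169.2 pbw
  TiO2: 6.733% × 2000 = 134.7 pbw
  CaO: 6.242% × 2000 = 124.8 pbw
  MgO: 26.02% × 2000 = 520.4 pbw
  SrO: 7.135% × 2000 = 142.7 pbw
  SiO2: 45.40% × 2000 = 908.0 pbw
Sums-versus-targets review applying the batch weights above, for the quoted basis mass (oxide sums agree with the targets net of answer rounding effects):
  B2O3: 98.55·0.4012 + 228.8·0.5667 = 169.2 pbw (target 169.2 pbw)
  TiO2: 136.0·0.9900 = 134.6 pbw (target 134.7 pbw)
  CaO: 98.55·0.2676 + 170.4·0.5777 = 124.8 pbw (target 124.8 pbw)
  MgO: 1429·0.3150 + 170.4·0.4122 = 520.4 pbw (target 520.4 pbw)
  SrO: 203.8·0.7001 = 142.7 pbw (target 142.7 pbw)
  SiO2: 1429·0.6354 = 908.0 pbw (target 908.0 pbw)
Glass-mass sanity pass: whole batch net of LOI = 2000 pbw (the targets, summed, come to 2000 pbw; the stated basis being 2000 pbw — deltas are rounding alone).
Summing the batch: Σ batch = 2267 pbw; LOI loss = Σ batch·LOI = 266.9 pbw; the yield ratio, glass ÷ batch: 88.23%.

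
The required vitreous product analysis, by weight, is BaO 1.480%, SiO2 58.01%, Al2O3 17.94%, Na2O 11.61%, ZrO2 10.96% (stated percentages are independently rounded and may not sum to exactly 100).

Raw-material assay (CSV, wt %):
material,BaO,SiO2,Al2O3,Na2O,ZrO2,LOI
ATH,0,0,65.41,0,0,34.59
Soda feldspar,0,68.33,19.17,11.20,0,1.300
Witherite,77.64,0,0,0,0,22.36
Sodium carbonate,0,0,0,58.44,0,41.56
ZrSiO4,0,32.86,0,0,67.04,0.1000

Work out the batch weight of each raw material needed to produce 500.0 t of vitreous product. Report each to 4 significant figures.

Batch per 500.0 t vitreous product:
  ATH: 24.25 t
  Soda feldspar: 385.2 t
  Witherite: 9.531 t
  Sodium carbonate: 25.51 t
  ZrSiO4: 81.74 t
Total batch = 526.2 t; LOI loss = 26.21 t; yield = 95.02%

Working values are displayed, rounded to four significant digits, on the page. All arithmetic runs at full float precision at each step. Each reported figure is rounded exactly once — the derived quantities are rebuilt from the batch weights per 500.0 t of glass in full float precision (yield, totals, the five compositions, net glass mass, LOI), exactly as printed in the problem or answer text.
Oxide mass targets, per 500.0 t vitreous product:
  BaO: 1.480% × 500.0 = 7.400 t
  SiO2: 58.01% × 500.0 = 290.0 t
  Al2O3: 17.94% × 500.0 = 89.70 t
  Na2O: 11.61% × 500.0 = 58.05 t
  ZrO2: 10.96% × 500.0 = 54.80 t
A balance pass over the oxides, from the weights as reported, for the quoted basis mass (delivered sums recover each target net of answer rounding effects):
  BaO: 9.531·0.7764 = 7.400 t (target 7.400 t)
  SiO2: 385.2·0.6833 + 81.74·0.3286 = 290.1 t (target 290.0 t)
  Al2O3: 24.25·0.6541 + 385.2·0.1917 = 89.70 t (target 89.70 t)
  Na2O: 385.2·0.1120 + 25.51·0.5844 = 58.05 t (target 58.05 t)
  ZrO2: 81.74·0.6704 = 54.80 t (target 54.80 t)
Auditing the glass mass value: the batch minus its LOI: 500.0 t (per-oxide target masses sum to 500.0 t; basis as stated: 500.0 t — gaps are rounding artifacts).
Whole-batch sum: Σ batch = 526.2 t; Σ batch·LOI gives LOI loss = 26.21 t; yield = glass ÷ total batch = 95.02%.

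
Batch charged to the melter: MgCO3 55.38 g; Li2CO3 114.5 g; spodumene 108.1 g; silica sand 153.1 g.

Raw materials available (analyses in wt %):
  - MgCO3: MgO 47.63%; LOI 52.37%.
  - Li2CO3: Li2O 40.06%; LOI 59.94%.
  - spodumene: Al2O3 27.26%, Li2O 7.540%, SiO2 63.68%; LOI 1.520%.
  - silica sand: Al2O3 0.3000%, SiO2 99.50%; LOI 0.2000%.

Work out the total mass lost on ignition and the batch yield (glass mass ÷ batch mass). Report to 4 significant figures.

LOI loss = 99.58 g; glass = 331.5 g; yield = 76.90%

The working math keeps full precision through the solve — the intermediate values are printed rounded to 4 significant digits when written out — every reported result is rounded only once. The derived quantities, including the yield, LOI, the four compositions, the totals, net glass mass, are re-derived using the weight values per 331.5 g of glass in exact precision exactly as printed in question or answer.
Loss on ignition, line by line:
  MgCO3: 55.38 × 0.5237 = 29.00 g
  Li2CO3: 114.5 × 0.5994 = 68.63 g
  spodumene: 108.1 × 0.01520 = 1.643 g
  silica sand: 153.1 × 0.002000 = 0.3062 g
Total LOI = 99.58 g
Glass = batch − LOI = 431.1 − 99.58 = 331.5 g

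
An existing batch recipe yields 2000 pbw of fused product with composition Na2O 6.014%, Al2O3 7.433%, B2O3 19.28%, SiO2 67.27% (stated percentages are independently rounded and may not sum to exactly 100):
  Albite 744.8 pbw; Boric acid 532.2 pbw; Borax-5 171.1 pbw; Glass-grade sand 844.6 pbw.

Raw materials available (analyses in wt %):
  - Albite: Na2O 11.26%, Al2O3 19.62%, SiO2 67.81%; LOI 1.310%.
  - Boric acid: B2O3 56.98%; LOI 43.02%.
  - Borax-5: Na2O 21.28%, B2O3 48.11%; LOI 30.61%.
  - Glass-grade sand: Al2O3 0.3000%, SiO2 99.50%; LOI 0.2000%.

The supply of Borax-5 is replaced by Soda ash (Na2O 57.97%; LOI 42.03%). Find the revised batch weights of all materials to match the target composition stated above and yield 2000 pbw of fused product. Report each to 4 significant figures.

All arithmetic carries full precision end to end. The intermediate values are shown, rounded to 4 significant digits, at each printed step. Every reported result takes a single rounding — derived quantities are re-derived from the batch weights on 2000 pbw of glass at exact precision (ignition loss, four oxide percentages, the totals, net glass mass, the yield), as set out in the question or the answer.
Oxide mass targets, per 2000 pbw fused product:
  Na2O: 6.014% × 2000 = 120.3 pbw
  Al2O3: 7.433% × 2000 = 148.7 pbw
  B2O3: 19.28% × 2000 = 385.6 pbw
  SiO2: 67.27% × 2000 = 1345 pbw
Per-oxide balance check on the weights just shown, for the quoted basis mass (oxide sums agree with the targets inside rounding margins):
  Na2O: 744.8·0.1126 + 62.82·0.5797 = 120.3 pbw (target 120.3 pbw)
  Al2O3: 744.8·0.1962 + 844.6·0.003000 = 148.7 pbw (target 148.7 pbw)
  B2O3: 676.7·0.5698 = 385.6 pbw (target 385.6 pbw)
  SiO2: 744.8·0.6781 + 844.6·0.9950 = 1345 pbw (target 1345 pbw)
Auditing the glass mass value: batch Σ − ignition loss = 2000 pbw (oxide target masses add up to 2000 pbw; stated basis 2000 pbw — differing by rounding only).
Batch total: Σ batch = 2329 pbw; LOI loss = Σ batch·LOI = 329.0 pbw; yield: glass divided by total = 85.87%.

Revised batch per 2000 pbw fused product:
  Albite: 744.8 pbw
  Boric acid: 676.7 pbw
  Soda ash: 62.82 pbw
  Glass-grade sand: 844.6 pbw
Total batch = 2329 pbw; LOI loss = 329.0 pbw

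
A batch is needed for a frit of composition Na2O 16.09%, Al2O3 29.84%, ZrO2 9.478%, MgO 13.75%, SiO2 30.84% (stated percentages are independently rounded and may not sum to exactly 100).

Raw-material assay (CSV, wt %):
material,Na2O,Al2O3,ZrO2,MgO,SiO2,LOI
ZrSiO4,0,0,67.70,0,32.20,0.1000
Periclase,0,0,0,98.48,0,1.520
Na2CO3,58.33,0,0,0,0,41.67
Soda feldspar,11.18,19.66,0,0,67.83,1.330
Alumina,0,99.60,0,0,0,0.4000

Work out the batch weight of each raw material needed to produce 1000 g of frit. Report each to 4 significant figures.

Batch per 1000 g frit:
  ZrSiO4: 140.0 g
  Periclase: 139.6 g
  Na2CO3: 201.4 g
  Soda feldspar: 388.2 g
  Alumina: 223.0 g
Total batch = 1092 g; LOI loss = 92.24 g; yield = 91.55%

Each numeric step carries full precision in all steps; working values are displayed rounded to 4 significant figures; each reported result takes a single rounding — all derived quantities (totals, glass mass, LOI, five oxide percentages, yield) are carried from the batch weights for 1000 g of glass in full precision, as given in the problem or the answer.
Target oxide masses per 1000 g frit:
  Na2O: 16.09% × 1000 = 160.9 g
  Al2O3: 29.84% × 1000 = 298.4 g
  ZrO2: 9.478% × 1000 = 94.78 g
  MgO: 13.75% × 1000 = 137.5 g
  SiO2: 30.84% × 1000 = 308.4 g
Sums-versus-targets review using the reported weights, versus the basis set out (delivered sums recover each target inside rounding margins):
  Na2O: 201.4·0.5833 + 388.2·0.1118 = 160.9 g (target 160.9 g)
  Al2O3: 388.2·0.1966 + 223.0·0.9960 = 298.4 g (target 298.4 g)
  ZrO2: 140.0·0.6770 = 94.78 g (target 94.78 g)
  MgO: 139.6·0.9848 = 137.5 g (target 137.5 g)
  SiO2: 140.0·0.3220 + 388.2·0.6783 = 308.4 g (target 308.4 g)
Consistency of the glass mass: batch Σ − ignition loss = 1000 g (targets for the oxides total 1000 g; with the basis standing at 1000 g — any gap is answer rounding).
Batch grand total — Σ batch = 1092 g; the LOI term Σ batch·LOI equals 92.24 g; yield = glass ÷ total batch = 91.55%.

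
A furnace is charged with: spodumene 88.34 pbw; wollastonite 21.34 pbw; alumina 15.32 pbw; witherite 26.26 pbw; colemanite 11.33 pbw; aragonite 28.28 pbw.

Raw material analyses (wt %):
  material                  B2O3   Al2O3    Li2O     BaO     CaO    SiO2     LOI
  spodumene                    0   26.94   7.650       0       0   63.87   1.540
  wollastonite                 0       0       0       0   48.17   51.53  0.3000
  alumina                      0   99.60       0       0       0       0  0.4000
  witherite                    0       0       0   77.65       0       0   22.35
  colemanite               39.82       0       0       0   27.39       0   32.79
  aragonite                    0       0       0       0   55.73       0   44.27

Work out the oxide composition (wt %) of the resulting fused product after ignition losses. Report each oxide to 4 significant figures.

The intermediate values appear, rounded to 4 significant digits, alongside each step. All arithmetic runs at full precision at all times — a single rounding produces every reported value; all derived quantities, including yield, totals, LOI, the six compositions, glass mass, are re-derived from the batch weights per 167.3 pbw of glass in full float precision precisely as stated by problem or answer.
Mass of each oxide from the mix:
  B2O3: 11.33·0.3982 = 4.512 pbw
  Al2O3: 88.34·0.2694 + 15.32·0.9960 = 39.06 pbw
  Li2O: 88.34·0.07650 = 6.758 pbw
  BaO: 26.26·0.7765 = 20.39 pbw
  CaO: 21.34·0.4817 + 11.33·0.2739 + 28.28·0.5573 = 29.14 pbw
  SiO2: 88.34·0.6387 + 21.34·0.5153 = 67.42 pbw
LOI: 88.34·0.01540 + 21.34·0.003000 + 15.32·0.004000 + 26.26·0.2235 + 11.33·0.3279 + 28.28·0.4427 = 23.59 pbw
Resulting glass, batch − LOI: 190.9 − 23.59 = 167.3 pbw (equal to the oxide-mass sum)
each oxide over glass, ×100, is wt %

Glass mass = 167.3 pbw (batch 190.9 − LOI 23.59).
Composition: B2O3 2.697%, Al2O3 23.35%, Li2O 4.040%, BaO 12.19%, CaO 17.42%, SiO2 40.30%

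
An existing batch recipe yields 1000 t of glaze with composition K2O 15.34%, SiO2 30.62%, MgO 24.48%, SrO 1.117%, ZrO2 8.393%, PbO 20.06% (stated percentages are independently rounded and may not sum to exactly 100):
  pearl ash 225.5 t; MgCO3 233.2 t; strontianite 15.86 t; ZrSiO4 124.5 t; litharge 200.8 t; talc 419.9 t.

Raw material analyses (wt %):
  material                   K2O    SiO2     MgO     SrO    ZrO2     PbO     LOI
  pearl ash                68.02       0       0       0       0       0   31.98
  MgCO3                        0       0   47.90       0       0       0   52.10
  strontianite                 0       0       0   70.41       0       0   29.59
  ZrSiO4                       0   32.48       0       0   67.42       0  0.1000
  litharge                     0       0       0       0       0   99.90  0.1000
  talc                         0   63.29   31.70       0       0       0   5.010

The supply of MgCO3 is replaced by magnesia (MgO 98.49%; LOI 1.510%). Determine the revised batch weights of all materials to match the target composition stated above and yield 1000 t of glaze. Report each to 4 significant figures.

Revised batch per 1000 t glaze:
  pearl ash: 225.5 t
  magnesia: 113.4 t
  strontianite: 15.86 t
  ZrSiO4: 124.5 t
  litharge: 200.8 t
  talc: 419.9 t
Total batch = 1100 t; LOI loss = 99.88 t

Full precision is carried through the solve — the intermediate values are shown rounded off to 4 significant figures as written. Every reported value is rounded only once; all derived quantities, which include glass mass, LOI, yield, the six compositions, totals, are recomputed at full precision, exactly as shown in question or answer, from the weighed amounts per 1000 t of glass.
Per-oxide target masses for 1000 t glaze:
  K2O: 15.34% × 1000 = 153.4 t
  SiO2: 30.62% × 1000 = 306.2 t
  MgO: 24.48% × 1000 = 244.8 t
  SrO: 1.117% × 1000 = 11.17 t
  ZrO2: 8.393% × 1000 = 83.93 t
  PbO: 20.06% × 1000 = 200.6 t
Mass-balance tally per oxide given the weights on record, against the basis in use (delivered sums recover each target up to rounding of the answer):
  K2O: 225.5·0.6802 = 153.4 t (target 153.4 t)
  SiO2: 124.5·0.3248 + 419.9·0.6329 = 306.2 t (target 306.2 t)
  MgO: 113.4·0.9849 + 419.9·0.3170 = 244.8 t (target 244.8 t)
  SrO: 15.86·0.7041 = 11.17 t (target 11.17 t)
  ZrO2: 124.5·0.6742 = 83.94 t (target 83.93 t)
  PbO: 200.8·0.9990 = 200.6 t (target 200.6 t)
Consistency of the glass mass: net batch after ignition = 1000 t (oxide target masses add up to 1000 t; versus the stated basis of 1000 t — rounding explains the deltas).
Summing the batch: Σ batch = 1100 t; the LOI term Σ batch·LOI equals 99.88 t; yield = glass ÷ total batch = 90.92%.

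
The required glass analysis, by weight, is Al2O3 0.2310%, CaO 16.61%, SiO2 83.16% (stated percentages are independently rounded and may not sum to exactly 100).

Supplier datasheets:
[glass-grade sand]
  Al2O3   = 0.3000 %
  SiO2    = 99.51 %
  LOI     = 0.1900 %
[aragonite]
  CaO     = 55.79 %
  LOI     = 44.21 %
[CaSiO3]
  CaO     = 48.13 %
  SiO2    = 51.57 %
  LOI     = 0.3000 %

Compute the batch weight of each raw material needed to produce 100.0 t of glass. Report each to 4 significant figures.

Batch per 100.0 t glass:
  glass-grade sand: 77.00 t
  aragonite: 18.84 t
  CaSiO3: 12.68 t
Total batch = 108.5 t; LOI loss = 8.514 t; yield = 92.15%

Every computation runs at full float precision all the way through; the intermediate values are shown, with 4-significant-figure rounding, alongside each step. A single rounding finalizes each reported figure — derived quantities (the three compositions, LOI, totals, net glass mass, yield) are re-derived in exact precision from the weighed amounts for 100.0 t of glass as they appear in the problem or answer text.
Oxide-by-oxide targets in 100.0 t glass:
  Al2O3: 0.2310% × 100.0 = 0.2310 t
  CaO: 16.61% × 100.0 = 16.61 t
  SiO2: 83.16% × 100.0 = 83.16 t
Verifying the oxide balance working from each reported weight, versus the basis set out (every target is met by its sum inside rounding margins):
  Al2O3: 77.00·0.003000 = 0.2310 t (target 0.2310 t)
  CaO: 18.84·0.5579 + 12.68·0.4813 = 16.61 t (target 16.61 t)
  SiO2: 77.00·0.9951 + 12.68·0.5157 = 83.16 t (target 83.16 t)
Glass-mass bookkeeping: whole batch net of LOI = 100.0 t (per-oxide target masses sum to 100.0 t; basis as stated: 100.0 t — any gap is answer rounding).
Total batch = Σ batch = 108.5 t; the LOI term Σ batch·LOI equals 8.514 t; yield = glass ÷ total batch = 92.15%.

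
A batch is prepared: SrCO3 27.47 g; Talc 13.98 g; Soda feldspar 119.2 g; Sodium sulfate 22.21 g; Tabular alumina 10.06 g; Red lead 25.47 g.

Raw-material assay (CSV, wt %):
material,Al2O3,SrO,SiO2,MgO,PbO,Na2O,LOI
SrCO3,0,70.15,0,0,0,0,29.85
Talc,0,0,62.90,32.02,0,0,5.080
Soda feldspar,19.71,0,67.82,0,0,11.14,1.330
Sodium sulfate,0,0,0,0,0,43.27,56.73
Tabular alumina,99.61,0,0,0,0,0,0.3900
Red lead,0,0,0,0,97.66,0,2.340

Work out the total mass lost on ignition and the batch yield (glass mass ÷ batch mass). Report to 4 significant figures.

The working math runs at full float precision from first step to last; intermediates appear rounded to four significant digits when written out; exactly one rounding lands on each reported value; all derived quantities, including the totals, yield, ignition loss, net glass mass, the six compositions, are re-derived starting from the weights on 194.7 g of glass in full float precision, exactly as shown in the problem or the answer.
Each material's LOI contribution:
  SrCO3: 27.47 × 0.2985 = 8.200 g
  Talc: 13.98 × 0.05080 = 0.7102 g
  Soda feldspar: 119.2 × 0.01330 = 1.585 g
  Sodium sulfate: 22.21 × 0.5673 = 12.60 g
  Tabular alumina: 10.06 × 0.003900 = 0.03923 g
  Red lead: 25.47 × 0.02340 = 0.5960 g
Total LOI = 23.73 g
Glass = batch − LOI = 218.4 − 23.73 = 194.7 g

LOI loss = 23.73 g; glass = 194.7 g; yield = 89.13%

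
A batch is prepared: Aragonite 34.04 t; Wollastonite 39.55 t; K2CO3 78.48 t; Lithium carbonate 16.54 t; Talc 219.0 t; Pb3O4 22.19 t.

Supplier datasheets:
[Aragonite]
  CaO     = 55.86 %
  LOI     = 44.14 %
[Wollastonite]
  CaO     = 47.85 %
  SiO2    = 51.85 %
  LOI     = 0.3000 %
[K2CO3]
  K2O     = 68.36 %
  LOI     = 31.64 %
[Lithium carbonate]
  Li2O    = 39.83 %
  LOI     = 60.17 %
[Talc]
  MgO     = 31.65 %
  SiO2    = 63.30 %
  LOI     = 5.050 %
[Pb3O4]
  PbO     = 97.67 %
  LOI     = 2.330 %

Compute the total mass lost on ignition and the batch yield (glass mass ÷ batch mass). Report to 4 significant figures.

All arithmetic runs at full precision all the way through — working values are rounded off to 4 significant figures as shown. Exactly one rounding lands on each reported value — all derived quantities, including the yield, the totals, the six compositions, net glass mass, ignition loss, are carried using the weight values on 348.3 t of glass in exact precision precisely as stated by the problem or the answer.
LOI of each material in turn:
  Aragonite: 34.04 × 0.4414 = 15.03 t
  Wollastonite: 39.55 × 0.003000 = 0.1186 t
  K2CO3: 78.48 × 0.3164 = 24.83 t
  Lithium carbonate: 16.54 × 0.6017 = 9.952 t
  Talc: 219.0 × 0.05050 = 11.06 t
  Pb3O4: 22.19 × 0.02330 = 0.5170 t
Total LOI = 61.50 t
Glass = batch − LOI = 409.8 − 61.50 = 348.3 t

LOI loss = 61.50 t; glass = 348.3 t; yield = 84.99%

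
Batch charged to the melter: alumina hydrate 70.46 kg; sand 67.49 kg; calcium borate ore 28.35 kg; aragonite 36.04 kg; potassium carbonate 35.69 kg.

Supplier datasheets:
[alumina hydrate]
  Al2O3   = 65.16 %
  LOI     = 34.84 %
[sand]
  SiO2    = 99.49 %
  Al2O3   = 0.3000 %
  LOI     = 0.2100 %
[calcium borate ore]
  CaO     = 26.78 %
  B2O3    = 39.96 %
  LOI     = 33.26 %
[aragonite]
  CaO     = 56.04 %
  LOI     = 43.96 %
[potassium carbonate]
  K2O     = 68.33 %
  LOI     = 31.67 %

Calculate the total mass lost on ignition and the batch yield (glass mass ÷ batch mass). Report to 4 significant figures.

LOI loss = 61.27 kg; glass = 176.8 kg; yield = 74.26%

Intermediates are shown, with 4-significant-digit rounding, in the printout — all arithmetic maintains exact precision through every step. Each reported figure undergoes a single rounding; the derived quantities (the yield, glass mass, the five compositions, ignition loss, totals) are rebuilt starting from the weights at 176.8 kg of glass in full float precision, precisely as stated by the question or the answer.
Ignition loss by material:
  alumina hydrate: 70.46 × 0.3484 = 24.55 kg
  sand: 67.49 × 0.002100 = 0.1417 kg
  calcium borate ore: 28.35 × 0.3326 = 9.429 kg
  aragonite: 36.04 × 0.4396 = 15.84 kg
  potassium carbonate: 35.69 × 0.3167 = 11.30 kg
Total LOI = 61.27 kg
Glass = batch − LOI = 238.0 − 61.27 = 176.8 kg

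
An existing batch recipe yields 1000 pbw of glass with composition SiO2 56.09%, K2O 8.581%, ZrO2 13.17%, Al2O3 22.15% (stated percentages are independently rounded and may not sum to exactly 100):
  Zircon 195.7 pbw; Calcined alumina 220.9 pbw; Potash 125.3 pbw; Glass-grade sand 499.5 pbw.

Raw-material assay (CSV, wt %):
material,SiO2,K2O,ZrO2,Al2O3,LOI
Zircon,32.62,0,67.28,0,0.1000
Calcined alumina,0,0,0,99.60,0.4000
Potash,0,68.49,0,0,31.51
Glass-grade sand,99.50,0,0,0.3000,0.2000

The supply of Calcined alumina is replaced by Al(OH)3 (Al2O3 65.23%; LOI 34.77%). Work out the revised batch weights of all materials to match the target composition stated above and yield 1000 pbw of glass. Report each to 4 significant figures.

Revised batch per 1000 pbw glass:
  Zircon: 195.7 pbw
  Al(OH)3: 337.3 pbw
  Potash: 125.3 pbw
  Glass-grade sand: 499.5 pbw
Total batch = 1158 pbw; LOI loss = 158.0 pbw

Intermediates are printed (rounded to 4 significant figures) across the worked steps; full float precision is held throughout — each reported number includes exactly one rounding. The derived quantities (the totals, the four compositions, ignition loss, yield, glass mass) are rebuilt starting from the weights on 1000 pbw of glass in full float precision exactly as shown in the problem or answer text.
Target masses of each oxide per 1000 pbw glass:
  SiO2: 56.09% × 1000 = 560.9 pbw
  K2O: 8.581% × 1000 = 85.81 pbw
  ZrO2: 13.17% × 1000 = 131.7 pbw
  Al2O3: 22.15% × 1000 = 221.5 pbw
Verifying the oxide balance on the weights just shown, relative to the basis at hand (sums match the target masses once rounding is allowed for):
  SiO2: 195.7·0.3262 + 499.5·0.9950 = 560.8 pbw (target 560.9 pbw)
  K2O: 125.3·0.6849 = 85.82 pbw (target 85.81 pbw)
  ZrO2: 195.7·0.6728 = 131.7 pbw (target 131.7 pbw)
  Al2O3: 337.3·0.6523 + 499.5·0.003000 = 221.5 pbw (target 221.5 pbw)
Consistency of the glass mass: batch Σ − ignition loss = 999.8 pbw (the Σ of target masses is 999.9 pbw; stated basis 1000 pbw — deltas are rounding alone).
Summing the batch: Σ batch = 1158 pbw; LOI loss = Σ batch·LOI = 158.0 pbw; yield: glass divided by total = 86.36%.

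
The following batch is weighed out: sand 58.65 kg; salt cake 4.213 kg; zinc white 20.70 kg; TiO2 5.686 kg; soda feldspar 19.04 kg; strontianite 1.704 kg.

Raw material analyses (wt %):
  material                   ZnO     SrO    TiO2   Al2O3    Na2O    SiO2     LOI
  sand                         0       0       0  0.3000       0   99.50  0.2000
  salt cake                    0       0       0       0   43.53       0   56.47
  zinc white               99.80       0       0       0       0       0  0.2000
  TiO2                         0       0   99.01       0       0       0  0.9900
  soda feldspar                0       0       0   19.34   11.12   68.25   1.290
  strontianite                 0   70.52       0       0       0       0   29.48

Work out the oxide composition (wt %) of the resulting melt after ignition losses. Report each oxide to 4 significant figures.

Glass mass = 106.7 kg (batch 110.0 − LOI 3.342).
Composition: ZnO 19.37%, SrO 1.127%, TiO2 5.279%, Al2O3 3.618%, Na2O 3.705%, SiO2 66.90%

The working math carries full precision at all times. The intermediate values are shown rounded off to 4 significant figures on the page. Every reported value is rounded a single time — derived quantities (the yield, LOI, net glass mass, six oxide percentages, the totals) are recomputed in exact precision from the weighed amounts on 106.7 kg of glass as written in the problem or the answer.
Mass of each oxide from the mix:
  ZnO: 20.70·0.9980 = 20.66 kg
  SrO: 1.704·0.7052 = 1.202 kg
  TiO2: 5.686·0.9901 = 5.630 kg
  Al2O3: 58.65·0.003000 + 19.04·0.1934 = 3.858 kg
  Na2O: 4.213·0.4353 + 19.04·0.1112 = 3.951 kg
  SiO2: 58.65·0.9950 + 19.04·0.6825 = 71.35 kg
LOI: 58.65·0.002000 + 4.213·0.5647 + 20.70·0.002000 + 5.686·0.009900 + 19.04·0.01290 + 1.704·0.2948 = 3.342 kg
Resulting glass, batch − LOI: 110.0 − 3.342 = 106.7 kg (consistent with Σ oxide mass)
wt % = oxide mass / glass mass × 100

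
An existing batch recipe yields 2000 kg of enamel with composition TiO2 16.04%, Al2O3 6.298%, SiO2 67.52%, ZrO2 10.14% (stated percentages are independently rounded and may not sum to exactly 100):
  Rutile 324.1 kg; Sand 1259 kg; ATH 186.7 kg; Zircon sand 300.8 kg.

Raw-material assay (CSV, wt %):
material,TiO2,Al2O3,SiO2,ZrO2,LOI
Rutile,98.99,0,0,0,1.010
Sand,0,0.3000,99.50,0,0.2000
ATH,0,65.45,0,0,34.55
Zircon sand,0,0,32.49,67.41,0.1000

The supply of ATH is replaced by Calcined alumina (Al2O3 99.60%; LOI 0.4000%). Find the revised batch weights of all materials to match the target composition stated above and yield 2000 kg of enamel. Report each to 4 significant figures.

Revised batch per 2000 kg enamel:
  Rutile: 324.1 kg
  Sand: 1259 kg
  Calcined alumina: 122.7 kg
  Zircon sand: 300.8 kg
Total batch = 2007 kg; LOI loss = 6.583 kg

Intermediates are displayed rounded to four significant figures between the steps. The working math keeps full precision in all steps; every reported value takes just one rounding. Derived quantities are carried starting from the weights for 2000 kg of glass in exact precision (the four compositions, yield, glass mass, the totals, LOI), as written in the question or the answer.
The oxide mass targets at 2000 kg enamel:
  TiO2: 16.04% × 2000 = 320.8 kg
  Al2O3: 6.298% × 2000 = 126.0 kg
  SiO2: 67.52% × 2000 = 1350 kg
  ZrO2: 10.14% × 2000 = 202.8 kg
Mass-balance tally per oxide per the reported batch figures, against the basis in use (oxide sums agree with the targets inside rounding margins):
  TiO2: 324.1·0.9899 = 320.8 kg (target 320.8 kg)
  Al2O3: 1259·0.003000 + 122.7·0.9960 = 126.0 kg (target 126.0 kg)
  SiO2: 1259·0.9950 + 300.8·0.3249 = 1350 kg (target 1350 kg)
  ZrO2: 300.8·0.6741 = 202.8 kg (target 202.8 kg)
Auditing the glass mass value: batch total minus LOI = 2000 kg (the Σ of target masses is 2000 kg; stated basis 2000 kg — any gap is answer rounding).
Total batch = Σ batch = 2007 kg; LOI removed, Σ of batch·LOI: 6.583 kg; yield, glass over the total, = 99.67%.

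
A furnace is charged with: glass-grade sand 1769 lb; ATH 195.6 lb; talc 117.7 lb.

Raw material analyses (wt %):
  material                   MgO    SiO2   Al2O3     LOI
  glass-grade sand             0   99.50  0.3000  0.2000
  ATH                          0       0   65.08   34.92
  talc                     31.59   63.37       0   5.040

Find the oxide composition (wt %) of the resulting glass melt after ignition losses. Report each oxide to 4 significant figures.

Glass mass = 2005 lb (batch 2082 − LOI 77.77).
Composition: MgO 1.855%, SiO2 91.53%, Al2O3 6.615%

Every computation holds full precision at each step; in-progress results are rounded to 4 significant digits wherever printed — a single rounding produces every reported result. Derived quantities (LOI, glass mass, yield, the three compositions, the totals) are recomputed in full precision from the weighed amounts on 2005 lb of glass as written in question or answer.
Oxide-by-oxide delivered mass:
  MgO: 117.7·0.3159 = 37.18 lb
  SiO2: 1769·0.9950 + 117.7·0.6337 = 1835 lb
  Al2O3: 1769·0.003000 + 195.6·0.6508 = 132.6 lb
LOI: 1769·0.002000 + 195.6·0.3492 + 117.7·0.05040 = 77.77 lb
Resulting glass, batch − LOI: 2082 − 77.77 = 2005 lb (consistent with Σ oxide mass)
each wt % is 100 × oxide ÷ glass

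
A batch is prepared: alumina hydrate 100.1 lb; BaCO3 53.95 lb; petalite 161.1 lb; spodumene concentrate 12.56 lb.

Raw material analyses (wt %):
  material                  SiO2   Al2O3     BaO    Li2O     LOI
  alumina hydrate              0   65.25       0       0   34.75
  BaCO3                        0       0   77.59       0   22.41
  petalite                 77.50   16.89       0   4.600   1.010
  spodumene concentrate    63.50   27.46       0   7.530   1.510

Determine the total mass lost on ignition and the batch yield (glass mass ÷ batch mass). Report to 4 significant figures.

LOI loss = 48.69 lb; glass = 279.0 lb; yield = 85.14%

Values along the way appear (rounded to 4 significant figures) alongside each step; each numeric step carries full float precision at each step; a single rounding produces every reported figure. The derived quantities, which include the four compositions, glass mass, ignition loss, totals, yield, are recomputed in full precision, exactly as shown in the question or the answer, from the weighed amounts on 279.0 lb of glass.
Material-by-material LOI:
  alumina hydrate: 100.1 × 0.3475 = 34.78 lb
  BaCO3: 53.95 × 0.2241 = 12.09 lb
  petalite: 161.1 × 0.01010 = 1.627 lb
  spodumene concentrate: 12.56 × 0.01510 = 0.1897 lb
Total LOI = 48.69 lb
Glass = batch − LOI = 327.7 − 48.69 = 279.0 lb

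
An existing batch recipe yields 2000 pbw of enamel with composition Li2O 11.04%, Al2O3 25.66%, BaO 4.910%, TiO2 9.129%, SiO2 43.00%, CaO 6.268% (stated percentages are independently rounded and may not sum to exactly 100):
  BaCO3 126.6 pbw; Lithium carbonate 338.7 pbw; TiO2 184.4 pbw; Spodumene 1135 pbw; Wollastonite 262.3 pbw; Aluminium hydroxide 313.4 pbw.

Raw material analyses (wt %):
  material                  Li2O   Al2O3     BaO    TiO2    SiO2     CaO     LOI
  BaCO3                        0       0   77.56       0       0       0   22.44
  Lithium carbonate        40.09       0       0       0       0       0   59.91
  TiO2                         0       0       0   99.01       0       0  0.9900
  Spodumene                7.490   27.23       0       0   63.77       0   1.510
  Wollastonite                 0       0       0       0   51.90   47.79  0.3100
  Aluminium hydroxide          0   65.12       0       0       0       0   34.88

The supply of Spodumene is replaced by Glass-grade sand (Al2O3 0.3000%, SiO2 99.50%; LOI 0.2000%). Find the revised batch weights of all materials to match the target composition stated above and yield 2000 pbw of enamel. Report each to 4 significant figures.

Working values are printed rounded to 4 significant figures as written. The whole derivation maintains full precision at every stage — a single rounding yields every reported value — all derived quantities are computed from the batch weights at 2000 pbw of glass at full precision (six oxide percentages, ignition loss, the yield, totals, net glass mass) as quoted within the question or the answer.
Target masses of each oxide per 2000 pbw enamel:
  Li2O: 11.04% × 2000 = 220.8 pbw
  Al2O3: 25.66% × 2000 = 513.2 pbw
  BaO: 4.910% × 2000 = 98.20 pbw
  TiO2: 9.129% × 2000 = 182.6 pbw
  SiO2: 43.00% × 2000 = 860.0 pbw
  CaO: 6.268% × 2000 = 125.4 pbw
Mass-balance tally per oxide per the reported batch figures, against the basis in use (every target is met by its sum inside rounding margins):
  Li2O: 550.8·0.4009 = 220.8 pbw (target 220.8 pbw)
  Al2O3: 727.5·0.003000 + 784.7·0.6512 = 513.2 pbw (target 513.2 pbw)
  BaO: 126.6·0.7756 = 98.19 pbw (target 98.20 pbw)
  TiO2: 184.4·0.9901 = 182.6 pbw (target 182.6 pbw)
  SiO2: 727.5·0.9950 + 262.3·0.5190 = 860.0 pbw (target 860.0 pbw)
  CaO: 262.3·0.4779 = 125.4 pbw (target 125.4 pbw)
Auditing the glass mass value: total batch − LOI = 2000 pbw (the Σ of target masses is 2000 pbw; basis as stated: 2000 pbw — gaps are rounding artifacts).
Batch grand total — Σ batch = 2636 pbw; the LOI term Σ batch·LOI equals 636.2 pbw; yield: glass divided by total = 75.87%.

Revised batch per 2000 pbw enamel:
  BaCO3: 126.6 pbw
  Lithium carbonate: 550.8 pbw
  TiO2: 184.4 pbw
  Glass-grade sand: 727.5 pbw
  Wollastonite: 262.3 pbw
  Aluminium hydroxide: 784.7 pbw
Total batch = 2636 pbw; LOI loss = 636.2 pbw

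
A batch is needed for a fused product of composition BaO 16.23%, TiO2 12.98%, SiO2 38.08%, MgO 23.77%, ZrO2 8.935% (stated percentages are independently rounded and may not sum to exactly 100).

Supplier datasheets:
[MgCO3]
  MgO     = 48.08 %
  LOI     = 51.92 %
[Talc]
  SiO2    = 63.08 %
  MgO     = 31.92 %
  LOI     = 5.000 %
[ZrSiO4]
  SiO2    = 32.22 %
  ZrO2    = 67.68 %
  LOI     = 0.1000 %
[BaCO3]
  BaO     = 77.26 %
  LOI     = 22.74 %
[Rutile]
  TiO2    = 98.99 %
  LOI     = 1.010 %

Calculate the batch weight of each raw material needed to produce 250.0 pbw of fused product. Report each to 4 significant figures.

Batch per 250.0 pbw fused product:
  MgCO3: 34.59 pbw
  Talc: 134.1 pbw
  ZrSiO4: 33.00 pbw
  BaCO3: 52.52 pbw
  Rutile: 32.78 pbw
Total batch = 287.0 pbw; LOI loss = 36.97 pbw; yield = 87.12%

The whole derivation keeps full float precision in all steps — working values are printed with 4-significant-figure rounding alongside each step; each reported value is rounded once only — the derived quantities, which include net glass mass, ignition loss, totals, five oxide percentages, yield, are re-derived in full float precision, as they appear in either problem or answer, using the weight values at 250.0 pbw of glass.
The oxide mass targets at 250.0 pbw fused product:
  BaO: 16.23% × 250.0 = 40.58 pbw
  TiO2: 12.98% × 250.0 = 32.45 pbw
  SiO2: 38.08% × 250.0 = 95.20 pbw
  MgO: 23.77% × 250.0 = 59.42 pbw
  ZrO2: 8.935% × 250.0 = 22.34 pbw
Oxide-by-oxide audit with the batch weights as given, at the basis given (summed amounts equal target values within answer rounding):
  BaO: 52.52·0.7726 = 40.58 pbw (target 40.58 pbw)
  TiO2: 32.78·0.9899 = 32.45 pbw (target 32.45 pbw)
  SiO2: 134.1·0.6308 + 33.00·0.3222 = 95.22 pbw (target 95.20 pbw)
  MgO: 34.59·0.4808 + 134.1·0.3192 = 59.44 pbw (target 59.42 pbw)
  ZrO2: 33.00·0.6768 = 22.33 pbw (target 22.34 pbw)
Glass-mass closure: total charge less LOI = 250.0 pbw (summing oxide targets gives 250.0 pbw; stated basis 250.0 pbw — differing by rounding only).
Adding the batch up: Σ batch = 287.0 pbw; loss to ignition Σ batch·LOI = 36.97 pbw; yield = glass ÷ total batch = 87.12%.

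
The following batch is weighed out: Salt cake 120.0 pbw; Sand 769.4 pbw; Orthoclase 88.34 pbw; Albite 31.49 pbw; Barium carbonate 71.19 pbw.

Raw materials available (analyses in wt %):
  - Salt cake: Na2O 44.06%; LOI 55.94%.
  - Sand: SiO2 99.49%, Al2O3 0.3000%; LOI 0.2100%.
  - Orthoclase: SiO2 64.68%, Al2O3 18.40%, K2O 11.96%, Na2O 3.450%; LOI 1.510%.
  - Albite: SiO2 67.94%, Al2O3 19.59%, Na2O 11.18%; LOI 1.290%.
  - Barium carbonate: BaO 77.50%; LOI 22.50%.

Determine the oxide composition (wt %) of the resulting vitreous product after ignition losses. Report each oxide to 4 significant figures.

Glass mass = 993.9 pbw (batch 1080 − LOI 86.50).
Composition: SiO2 84.92%, BaO 5.551%, Al2O3 2.488%, K2O 1.063%, Na2O 5.980%

All arithmetic keeps full precision all the way through. Values along the way are displayed, rounded to four significant digits, in the working — a single rounding yields every reported number. The derived quantities, which include the yield, net glass mass, ignition loss, the totals, the five compositions, are carried at full float precision, precisely as stated by problem or answer, using the weight values at 993.9 pbw of glass.
Delivered oxide masses:
  SiO2: 769.4·0.9949 + 88.34·0.6468 + 31.49·0.6794 = 844.0 pbw
  BaO: 71.19·0.7750 = 55.17 pbw
  Al2O3: 769.4·0.003000 + 88.34·0.1840 + 31.49·0.1959 = 24.73 pbw
  K2O: 88.34·0.1196 = 10.57 pbw
  Na2O: 120.0·0.4406 + 88.34·0.03450 + 31.49·0.1118 = 59.44 pbw
LOI: 120.0·0.5594 + 769.4·0.002100 + 88.34·0.01510 + 31.49·0.01290 + 71.19·0.2250 = 86.50 pbw
Glass mass = batch − LOI = 1080 − 86.50 = 993.9 pbw (= Σ oxide masses)
each wt % is 100 × oxide ÷ glass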